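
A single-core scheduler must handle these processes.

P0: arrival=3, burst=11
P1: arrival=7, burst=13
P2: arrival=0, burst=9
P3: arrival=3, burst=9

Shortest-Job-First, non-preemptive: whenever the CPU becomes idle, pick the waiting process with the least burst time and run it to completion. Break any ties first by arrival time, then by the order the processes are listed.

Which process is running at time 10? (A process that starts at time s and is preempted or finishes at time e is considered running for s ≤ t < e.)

P3

Gantt: | P2 0-9 | P3 9-18 | P0 18-29 | P1 29-42 |
Completion: P0=29  P1=42  P2=9  P3=18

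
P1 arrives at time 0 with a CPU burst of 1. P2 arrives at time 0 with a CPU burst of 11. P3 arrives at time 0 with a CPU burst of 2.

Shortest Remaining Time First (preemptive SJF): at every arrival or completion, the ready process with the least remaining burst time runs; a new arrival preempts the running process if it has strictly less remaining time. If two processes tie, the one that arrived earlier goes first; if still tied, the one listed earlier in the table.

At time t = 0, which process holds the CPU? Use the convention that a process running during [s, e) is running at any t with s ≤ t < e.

P1

Schedule: | P1 0-1 | P3 1-3 | P2 3-14 |
Completion: P1=1  P2=14  P3=3
Turnaround (C−A): P1=1  P2=14  P3=3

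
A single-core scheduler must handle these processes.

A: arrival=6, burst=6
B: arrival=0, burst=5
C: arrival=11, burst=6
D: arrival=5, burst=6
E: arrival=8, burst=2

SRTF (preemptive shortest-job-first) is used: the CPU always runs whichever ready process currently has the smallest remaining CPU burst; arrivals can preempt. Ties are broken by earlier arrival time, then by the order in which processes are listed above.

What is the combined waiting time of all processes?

17

Schedule: | B 0-5 | D 5-8 | E 8-10 | D 10-13 | A 13-19 | C 19-25 |
Completion: A=19  B=5  C=25  D=13  E=10
Waiting = turnaround − burst: A=7, B=0, C=8, D=2, E=0
Total waiting = 7 + 0 + 8 + 2 + 0 = 17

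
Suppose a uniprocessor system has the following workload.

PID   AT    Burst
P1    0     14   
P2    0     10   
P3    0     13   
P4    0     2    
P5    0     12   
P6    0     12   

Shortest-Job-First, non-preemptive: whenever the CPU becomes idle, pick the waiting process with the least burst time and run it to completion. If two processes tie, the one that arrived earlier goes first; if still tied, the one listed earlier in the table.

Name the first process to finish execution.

Schedule: | P4 0-2 | P2 2-12 | P5 12-24 | P6 24-36 | P3 36-49 | P1 49-63 |
Completion: P1=63  P2=12  P3=49  P4=2  P5=24  P6=36
Turnaround (C−A): P1=63  P2=12  P3=49  P4=2  P5=24  P6=36
Finish order: P4 → P2 → P5 → P6 → P3 → P1

P4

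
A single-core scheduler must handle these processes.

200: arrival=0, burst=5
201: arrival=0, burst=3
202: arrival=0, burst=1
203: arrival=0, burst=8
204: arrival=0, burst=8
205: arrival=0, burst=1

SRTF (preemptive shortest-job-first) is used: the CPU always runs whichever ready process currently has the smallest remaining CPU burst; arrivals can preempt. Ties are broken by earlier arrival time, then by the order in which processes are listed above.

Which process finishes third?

Gantt: | 202 0-1 | 205 1-2 | 201 2-5 | 200 5-10 | 203 10-18 | 204 18-26 |
Completion: 200=10  201=5  202=1  203=18  204=26  205=2
Finish order: 202 → 205 → 201 → 200 → 203 → 204

201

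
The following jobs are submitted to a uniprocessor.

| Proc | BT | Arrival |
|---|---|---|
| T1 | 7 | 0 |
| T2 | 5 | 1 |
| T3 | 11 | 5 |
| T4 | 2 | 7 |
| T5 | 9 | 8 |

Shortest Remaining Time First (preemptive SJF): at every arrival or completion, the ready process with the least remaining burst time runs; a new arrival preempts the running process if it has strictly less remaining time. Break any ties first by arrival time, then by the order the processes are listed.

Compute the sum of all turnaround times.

65

Timeline: | T1 0-1 | T2 1-6 | T1 6-7 | T4 7-9 | T1 9-14 | T5 14-23 | T3 23-34 |
Completion: T1=14  T2=6  T3=34  T4=9  T5=23
Turnaround = completion − arrival: T1=14, T2=5, T3=29, T4=2, T5=15
Total turnaround = 14 + 5 + 29 + 2 + 15 = 65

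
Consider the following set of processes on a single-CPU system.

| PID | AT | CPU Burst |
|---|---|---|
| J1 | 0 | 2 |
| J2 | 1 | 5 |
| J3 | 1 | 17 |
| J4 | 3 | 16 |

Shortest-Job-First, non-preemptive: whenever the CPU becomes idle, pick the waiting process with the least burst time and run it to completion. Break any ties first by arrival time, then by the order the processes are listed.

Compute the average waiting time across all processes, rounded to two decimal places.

Timeline: | J1 0-2 | J2 2-7 | J4 7-23 | J3 23-40 |
Completion: J1=2  J2=7  J3=40  J4=23
Waiting times: J1=0, J2=1, J3=22, J4=4
Average waiting = (0+1+22+4) / 4 = 27/4 = 6.75

6.75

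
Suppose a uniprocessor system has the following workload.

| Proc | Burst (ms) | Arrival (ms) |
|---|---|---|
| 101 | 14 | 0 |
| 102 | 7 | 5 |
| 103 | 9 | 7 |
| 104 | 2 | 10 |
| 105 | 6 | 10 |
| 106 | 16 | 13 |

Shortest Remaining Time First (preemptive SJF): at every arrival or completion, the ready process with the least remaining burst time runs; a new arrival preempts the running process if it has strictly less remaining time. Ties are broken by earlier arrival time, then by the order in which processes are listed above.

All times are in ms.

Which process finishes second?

104

Timeline: | 101 0-5 | 102 5-12 | 104 12-14 | 105 14-20 | 101 20-29 | 103 29-38 | 106 38-54 |
Completion: 101=29  102=12  103=38  104=14  105=20  106=54
Finish order: 102 → 104 → 105 → 101 → 103 → 106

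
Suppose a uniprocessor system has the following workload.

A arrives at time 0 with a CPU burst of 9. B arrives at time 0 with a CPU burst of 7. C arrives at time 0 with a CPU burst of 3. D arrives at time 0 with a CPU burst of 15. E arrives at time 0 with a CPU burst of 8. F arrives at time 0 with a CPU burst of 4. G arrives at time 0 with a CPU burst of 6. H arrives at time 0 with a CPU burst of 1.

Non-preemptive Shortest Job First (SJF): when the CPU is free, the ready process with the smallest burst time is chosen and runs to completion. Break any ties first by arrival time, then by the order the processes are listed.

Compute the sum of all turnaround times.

168

Schedule: | H 0-1 | C 1-4 | F 4-8 | G 8-14 | B 14-21 | E 21-29 | A 29-38 | D 38-53 |
Completion: A=38  B=21  C=4  D=53  E=29  F=8  G=14  H=1
Turnaround = completion − arrival: A=38, B=21, C=4, D=53, E=29, F=8, G=14, H=1
Total turnaround = 38 + 21 + 4 + 53 + 29 + 8 + 14 + 1 = 168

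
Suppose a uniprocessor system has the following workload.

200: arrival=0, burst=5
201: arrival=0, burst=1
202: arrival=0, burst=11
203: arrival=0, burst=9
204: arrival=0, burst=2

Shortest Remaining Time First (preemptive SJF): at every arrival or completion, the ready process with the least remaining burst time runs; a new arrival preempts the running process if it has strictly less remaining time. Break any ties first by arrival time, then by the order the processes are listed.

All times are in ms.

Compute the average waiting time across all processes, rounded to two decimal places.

5.80

Schedule: | 201 0-1 | 204 1-3 | 200 3-8 | 203 8-17 | 202 17-28 |
Completion: 200=8  201=1  202=28  203=17  204=3
Turnaround (C−A): 200=8  201=1  202=28  203=17  204=3
Waiting times: 200=3, 201=0, 202=17, 203=8, 204=1
Average waiting = (3+0+17+8+1) / 5 = 29/5 = 5.80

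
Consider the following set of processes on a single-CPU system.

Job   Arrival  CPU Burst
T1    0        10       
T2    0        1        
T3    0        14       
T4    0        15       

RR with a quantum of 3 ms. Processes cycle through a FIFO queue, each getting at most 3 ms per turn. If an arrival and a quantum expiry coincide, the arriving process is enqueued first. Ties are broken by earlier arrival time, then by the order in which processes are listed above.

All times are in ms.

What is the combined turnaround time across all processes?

Timeline: | T1 0-3 | T2 3-4 | T3 4-7 | T4 7-10 | T1 10-13 | T3 13-16 | T4 16-19 | T1 19-22 | T3 22-25 | T4 25-28 | T1 28-29 | T3 29-32 | T4 32-35 | T3 35-37 | T4 37-40 |
Completion: T1=29  T2=4  T3=37  T4=40
Turnaround = completion − arrival: T1=29, T2=4, T3=37, T4=40
Total turnaround = 29 + 4 + 37 + 40 = 110

110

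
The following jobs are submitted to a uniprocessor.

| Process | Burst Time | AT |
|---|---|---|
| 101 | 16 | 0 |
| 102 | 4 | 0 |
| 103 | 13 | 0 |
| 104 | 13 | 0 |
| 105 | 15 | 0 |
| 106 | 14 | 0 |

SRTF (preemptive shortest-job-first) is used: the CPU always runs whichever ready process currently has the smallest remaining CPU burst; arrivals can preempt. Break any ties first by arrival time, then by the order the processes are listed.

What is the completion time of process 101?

Timeline: | 102 0-4 | 103 4-17 | 104 17-30 | 106 30-44 | 105 44-59 | 101 59-75 |
Completion: 101=75  102=4  103=17  104=30  105=59  106=44
Turnaround (C−A): 101=75  102=4  103=17  104=30  105=59  106=44

75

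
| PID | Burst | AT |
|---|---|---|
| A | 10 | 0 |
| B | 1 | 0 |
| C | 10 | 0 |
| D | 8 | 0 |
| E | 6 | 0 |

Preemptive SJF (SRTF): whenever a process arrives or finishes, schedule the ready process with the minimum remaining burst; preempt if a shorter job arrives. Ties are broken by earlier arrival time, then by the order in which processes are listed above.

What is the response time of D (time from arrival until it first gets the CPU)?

7

Schedule: | B 0-1 | E 1-7 | D 7-15 | A 15-25 | C 25-35 |
Completion: A=25  B=1  C=35  D=15  E=7
Turnaround (C−A): A=25  B=1  C=35  D=15  E=7
Response(D) = first start − arrival = 7 − 0 = 7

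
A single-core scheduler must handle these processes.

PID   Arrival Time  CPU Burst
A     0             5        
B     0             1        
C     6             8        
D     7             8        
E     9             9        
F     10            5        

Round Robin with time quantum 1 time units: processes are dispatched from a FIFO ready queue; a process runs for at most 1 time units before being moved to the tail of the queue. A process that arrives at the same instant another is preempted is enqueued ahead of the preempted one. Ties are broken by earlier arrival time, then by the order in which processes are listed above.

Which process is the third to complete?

Timeline: | A 0-1 | B 1-2 | A 2-6 | C 6-7 | D 7-8 | C 8-9 | D 9-10 | E 10-11 | C 11-12 | F 12-13 | D 13-14 | E 14-15 | C 15-16 | F 16-17 | D 17-18 | E 18-19 | C 19-20 | F 20-21 | D 21-22 | E 22-23 | C 23-24 | F 24-25 | D 25-26 | E 26-27 | C 27-28 | F 28-29 | D 29-30 | E 30-31 | C 31-32 | D 32-33 | E 33-36 |
Completion: A=6  B=2  C=32  D=33  E=36  F=29
Turnaround (C−A): A=6  B=2  C=26  D=26  E=27  F=19
Finish order: B → A → F → C → D → E

F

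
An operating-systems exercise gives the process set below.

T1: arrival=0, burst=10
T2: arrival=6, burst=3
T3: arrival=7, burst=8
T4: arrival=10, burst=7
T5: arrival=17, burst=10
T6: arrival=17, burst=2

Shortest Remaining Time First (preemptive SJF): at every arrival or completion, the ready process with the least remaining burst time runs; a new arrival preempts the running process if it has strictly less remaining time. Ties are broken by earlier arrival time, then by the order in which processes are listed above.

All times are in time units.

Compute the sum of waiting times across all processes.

Timeline: | T1 0-6 | T2 6-9 | T1 9-13 | T4 13-17 | T6 17-19 | T4 19-22 | T3 22-30 | T5 30-40 |
Completion: T1=13  T2=9  T3=30  T4=22  T5=40  T6=19
Turnaround (C−A): T1=13  T2=3  T3=23  T4=12  T5=23  T6=2
Waiting = turnaround − burst: T1=3, T2=0, T3=15, T4=5, T5=13, T6=0
Total waiting = 3 + 0 + 15 + 5 + 13 + 0 = 36

36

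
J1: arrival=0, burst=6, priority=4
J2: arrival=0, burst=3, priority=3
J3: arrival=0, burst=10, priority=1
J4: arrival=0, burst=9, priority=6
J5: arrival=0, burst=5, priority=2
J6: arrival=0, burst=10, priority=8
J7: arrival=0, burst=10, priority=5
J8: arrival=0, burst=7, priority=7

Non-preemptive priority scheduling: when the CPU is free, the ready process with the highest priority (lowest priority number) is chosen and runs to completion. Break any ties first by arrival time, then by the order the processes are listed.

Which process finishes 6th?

J4

Timeline: | J3 0-10 | J5 10-15 | J2 15-18 | J1 18-24 | J7 24-34 | J4 34-43 | J8 43-50 | J6 50-60 |
Completion: J1=24  J2=18  J3=10  J4=43  J5=15  J6=60  J7=34  J8=50
Turnaround (C−A): J1=24  J2=18  J3=10  J4=43  J5=15  J6=60  J7=34  J8=50
Finish order: J3 → J5 → J2 → J1 → J7 → J4 → J8 → J6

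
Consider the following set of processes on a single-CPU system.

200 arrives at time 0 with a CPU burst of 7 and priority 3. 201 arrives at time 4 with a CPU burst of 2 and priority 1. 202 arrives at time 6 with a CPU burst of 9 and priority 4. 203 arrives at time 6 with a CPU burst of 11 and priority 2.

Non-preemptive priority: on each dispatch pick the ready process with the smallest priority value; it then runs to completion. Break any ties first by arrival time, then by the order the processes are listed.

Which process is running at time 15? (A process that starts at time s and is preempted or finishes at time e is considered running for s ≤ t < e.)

203

Gantt: | 200 0-7 | 201 7-9 | 203 9-20 | 202 20-29 |
Completion: 200=7  201=9  202=29  203=20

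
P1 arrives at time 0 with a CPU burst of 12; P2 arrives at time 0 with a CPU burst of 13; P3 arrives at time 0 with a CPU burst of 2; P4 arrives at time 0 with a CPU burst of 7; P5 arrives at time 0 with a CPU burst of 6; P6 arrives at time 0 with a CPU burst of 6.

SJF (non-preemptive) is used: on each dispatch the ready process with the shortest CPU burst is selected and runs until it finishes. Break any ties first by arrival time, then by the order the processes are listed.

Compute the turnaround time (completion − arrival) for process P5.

8

Timeline: | P3 0-2 | P5 2-8 | P6 8-14 | P4 14-21 | P1 21-33 | P2 33-46 |
Completion: P1=33  P2=46  P3=2  P4=21  P5=8  P6=14
Turnaround(P5) = completion − arrival = 8 − 0 = 8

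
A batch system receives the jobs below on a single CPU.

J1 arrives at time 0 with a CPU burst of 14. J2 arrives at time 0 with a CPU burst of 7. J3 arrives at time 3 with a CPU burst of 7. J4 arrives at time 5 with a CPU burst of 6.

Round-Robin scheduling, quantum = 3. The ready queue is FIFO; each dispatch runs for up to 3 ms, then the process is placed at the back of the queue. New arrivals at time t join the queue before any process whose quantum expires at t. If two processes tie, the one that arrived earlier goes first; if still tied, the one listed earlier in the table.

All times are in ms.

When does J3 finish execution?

29

Timeline: | J1 0-3 | J2 3-6 | J3 6-9 | J1 9-12 | J4 12-15 | J2 15-18 | J3 18-21 | J1 21-24 | J4 24-27 | J2 27-28 | J3 28-29 | J1 29-34 |
Completion: J1=34  J2=28  J3=29  J4=27
Turnaround (C−A): J1=34  J2=28  J3=26  J4=22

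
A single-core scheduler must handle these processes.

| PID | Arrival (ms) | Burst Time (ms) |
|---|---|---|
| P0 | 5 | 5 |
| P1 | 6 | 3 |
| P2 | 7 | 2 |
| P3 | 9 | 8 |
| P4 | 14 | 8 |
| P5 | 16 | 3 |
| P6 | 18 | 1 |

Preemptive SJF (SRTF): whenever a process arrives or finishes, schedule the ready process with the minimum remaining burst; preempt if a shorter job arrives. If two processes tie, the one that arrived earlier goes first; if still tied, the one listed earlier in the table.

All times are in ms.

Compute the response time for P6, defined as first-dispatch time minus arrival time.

Gantt: | idle 0-5 | P0 5-6 | P1 6-9 | P2 9-11 | P0 11-15 | P3 15-16 | P5 16-19 | P6 19-20 | P3 20-27 | P4 27-35 |
Completion: P0=15  P1=9  P2=11  P3=27  P4=35  P5=19  P6=20
Response(P6) = first start − arrival = 19 − 18 = 1

1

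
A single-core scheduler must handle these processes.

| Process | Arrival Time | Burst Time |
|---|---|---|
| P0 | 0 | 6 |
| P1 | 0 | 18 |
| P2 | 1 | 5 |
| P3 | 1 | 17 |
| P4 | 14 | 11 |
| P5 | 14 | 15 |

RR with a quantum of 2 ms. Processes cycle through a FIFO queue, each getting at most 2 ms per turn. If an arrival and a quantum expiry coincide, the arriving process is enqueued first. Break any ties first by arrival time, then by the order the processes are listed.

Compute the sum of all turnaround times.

286

Gantt: | P0 0-2 | P1 2-4 | P2 4-6 | P3 6-8 | P0 8-10 | P1 10-12 | P2 12-14 | P3 14-16 | P0 16-18 | P1 18-20 | P4 20-22 | P5 22-24 | P2 24-25 | P3 25-27 | P1 27-29 | P4 29-31 | P5 31-33 | P3 33-35 | P1 35-37 | P4 37-39 | P5 39-41 | P3 41-43 | P1 43-45 | P4 45-47 | P5 47-49 | P3 49-51 | P1 51-53 | P4 53-55 | P5 55-57 | P3 57-59 | P1 59-61 | P4 61-62 | P5 62-64 | P3 64-66 | P1 66-68 | P5 68-70 | P3 70-71 | P5 71-72 |
Completion: P0=18  P1=68  P2=25  P3=71  P4=62  P5=72
Turnaround (C−A): P0=18  P1=68  P2=24  P3=70  P4=48  P5=58
Turnaround = completion − arrival: P0=18, P1=68, P2=24, P3=70, P4=48, P5=58
Total turnaround = 18 + 68 + 24 + 70 + 48 + 58 = 286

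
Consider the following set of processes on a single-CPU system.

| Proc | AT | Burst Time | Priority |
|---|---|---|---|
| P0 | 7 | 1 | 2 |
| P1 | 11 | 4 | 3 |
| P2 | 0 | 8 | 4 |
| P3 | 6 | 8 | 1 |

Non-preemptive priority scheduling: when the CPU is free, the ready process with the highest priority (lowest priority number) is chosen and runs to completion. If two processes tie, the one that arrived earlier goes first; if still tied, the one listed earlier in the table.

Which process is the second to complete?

Schedule: | P2 0-8 | P3 8-16 | P0 16-17 | P1 17-21 |
Completion: P0=17  P1=21  P2=8  P3=16
Turnaround (C−A): P0=10  P1=10  P2=8  P3=10
Finish order: P2 → P3 → P0 → P1

P3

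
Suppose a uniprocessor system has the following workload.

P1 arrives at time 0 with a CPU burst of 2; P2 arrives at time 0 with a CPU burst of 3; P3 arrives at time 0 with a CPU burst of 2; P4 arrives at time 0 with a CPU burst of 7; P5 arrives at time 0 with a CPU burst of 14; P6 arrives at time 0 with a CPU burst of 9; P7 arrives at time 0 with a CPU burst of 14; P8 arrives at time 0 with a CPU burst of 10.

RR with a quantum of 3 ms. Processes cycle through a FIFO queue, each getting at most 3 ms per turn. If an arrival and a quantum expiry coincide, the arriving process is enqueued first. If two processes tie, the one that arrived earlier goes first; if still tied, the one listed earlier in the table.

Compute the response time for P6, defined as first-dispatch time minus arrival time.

Gantt: | P1 0-2 | P2 2-5 | P3 5-7 | P4 7-10 | P5 10-13 | P6 13-16 | P7 16-19 | P8 19-22 | P4 22-25 | P5 25-28 | P6 28-31 | P7 31-34 | P8 34-37 | P4 37-38 | P5 38-41 | P6 41-44 | P7 44-47 | P8 47-50 | P5 50-53 | P7 53-56 | P8 56-57 | P5 57-59 | P7 59-61 |
Completion: P1=2  P2=5  P3=7  P4=38  P5=59  P6=44  P7=61  P8=57
Response(P6) = first start − arrival = 13 − 0 = 13

13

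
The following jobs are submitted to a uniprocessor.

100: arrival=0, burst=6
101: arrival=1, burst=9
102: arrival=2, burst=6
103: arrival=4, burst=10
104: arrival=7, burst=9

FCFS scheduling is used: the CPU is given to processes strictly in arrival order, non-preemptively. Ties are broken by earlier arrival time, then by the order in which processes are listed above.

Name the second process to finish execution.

Schedule: | 100 0-6 | 101 6-15 | 102 15-21 | 103 21-31 | 104 31-40 |
Completion: 100=6  101=15  102=21  103=31  104=40
Turnaround (C−A): 100=6  101=14  102=19  103=27  104=33
Finish order: 100 → 101 → 102 → 103 → 104

101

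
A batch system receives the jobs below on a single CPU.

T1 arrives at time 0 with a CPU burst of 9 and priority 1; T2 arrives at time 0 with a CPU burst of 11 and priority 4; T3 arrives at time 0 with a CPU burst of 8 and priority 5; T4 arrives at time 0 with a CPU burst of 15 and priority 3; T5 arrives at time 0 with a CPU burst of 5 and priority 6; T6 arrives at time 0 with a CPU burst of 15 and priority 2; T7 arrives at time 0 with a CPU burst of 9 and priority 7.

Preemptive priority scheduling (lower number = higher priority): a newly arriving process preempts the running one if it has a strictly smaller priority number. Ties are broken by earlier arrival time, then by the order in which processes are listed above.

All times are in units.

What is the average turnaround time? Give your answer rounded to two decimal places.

Timeline: | T1 0-9 | T6 9-24 | T4 24-39 | T2 39-50 | T3 50-58 | T5 58-63 | T7 63-72 |
Completion: T1=9  T2=50  T3=58  T4=39  T5=63  T6=24  T7=72
Turnaround times: T1=9, T2=50, T3=58, T4=39, T5=63, T6=24, T7=72
Average turnaround = (9+50+58+39+63+24+72) / 7 = 315/7 = 45.00

45.00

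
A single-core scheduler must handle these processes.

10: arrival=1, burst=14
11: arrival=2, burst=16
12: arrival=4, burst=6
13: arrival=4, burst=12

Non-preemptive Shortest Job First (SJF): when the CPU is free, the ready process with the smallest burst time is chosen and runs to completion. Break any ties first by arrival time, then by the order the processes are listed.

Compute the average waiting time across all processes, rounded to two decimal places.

14.75

Timeline: | idle 0-1 | 10 1-15 | 12 15-21 | 13 21-33 | 11 33-49 |
Completion: 10=15  11=49  12=21  13=33
Turnaround (C−A): 10=14  11=47  12=17  13=29
Waiting times: 10=0, 11=31, 12=11, 13=17
Average waiting = (0+31+11+17) / 4 = 59/4 = 14.75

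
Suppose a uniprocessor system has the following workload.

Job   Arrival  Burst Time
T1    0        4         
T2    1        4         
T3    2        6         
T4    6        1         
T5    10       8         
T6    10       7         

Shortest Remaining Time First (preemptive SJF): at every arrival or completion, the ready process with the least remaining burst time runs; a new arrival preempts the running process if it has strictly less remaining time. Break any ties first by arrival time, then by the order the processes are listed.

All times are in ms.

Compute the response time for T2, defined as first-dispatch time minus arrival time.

Gantt: | T1 0-4 | T2 4-6 | T4 6-7 | T2 7-9 | T3 9-15 | T6 15-22 | T5 22-30 |
Completion: T1=4  T2=9  T3=15  T4=7  T5=30  T6=22
Turnaround (C−A): T1=4  T2=8  T3=13  T4=1  T5=20  T6=12
Response(T2) = first start − arrival = 4 − 1 = 3

3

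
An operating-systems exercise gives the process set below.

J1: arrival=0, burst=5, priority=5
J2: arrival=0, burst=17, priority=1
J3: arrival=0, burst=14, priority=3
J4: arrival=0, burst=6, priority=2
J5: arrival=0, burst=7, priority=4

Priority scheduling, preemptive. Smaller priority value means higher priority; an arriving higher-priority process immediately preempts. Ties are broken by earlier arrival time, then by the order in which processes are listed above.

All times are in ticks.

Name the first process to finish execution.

Gantt: | J2 0-17 | J4 17-23 | J3 23-37 | J5 37-44 | J1 44-49 |
Completion: J1=49  J2=17  J3=37  J4=23  J5=44
Turnaround (C−A): J1=49  J2=17  J3=37  J4=23  J5=44
Finish order: J2 → J4 → J3 → J5 → J1

J2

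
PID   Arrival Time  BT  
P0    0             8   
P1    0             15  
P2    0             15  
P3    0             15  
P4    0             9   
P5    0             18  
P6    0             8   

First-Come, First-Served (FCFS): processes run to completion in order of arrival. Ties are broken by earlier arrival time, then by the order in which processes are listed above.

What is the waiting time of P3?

38

Gantt: | P0 0-8 | P1 8-23 | P2 23-38 | P3 38-53 | P4 53-62 | P5 62-80 | P6 80-88 |
Completion: P0=8  P1=23  P2=38  P3=53  P4=62  P5=80  P6=88
Turnaround (C−A): P0=8  P1=23  P2=38  P3=53  P4=62  P5=80  P6=88
Waiting(P3) = turnaround − burst = 53 − 15 = 38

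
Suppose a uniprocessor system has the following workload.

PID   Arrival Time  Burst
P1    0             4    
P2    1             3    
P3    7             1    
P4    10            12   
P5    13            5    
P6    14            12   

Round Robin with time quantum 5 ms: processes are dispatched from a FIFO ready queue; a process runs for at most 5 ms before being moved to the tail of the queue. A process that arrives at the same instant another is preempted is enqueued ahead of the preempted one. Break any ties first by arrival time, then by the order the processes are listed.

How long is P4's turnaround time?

Timeline: | P1 0-4 | P2 4-7 | P3 7-8 | idle 8-10 | P4 10-15 | P5 15-20 | P6 20-25 | P4 25-30 | P6 30-35 | P4 35-37 | P6 37-39 |
Completion: P1=4  P2=7  P3=8  P4=37  P5=20  P6=39
Turnaround (C−A): P1=4  P2=6  P3=1  P4=27  P5=7  P6=25
Turnaround(P4) = completion − arrival = 37 − 10 = 27

27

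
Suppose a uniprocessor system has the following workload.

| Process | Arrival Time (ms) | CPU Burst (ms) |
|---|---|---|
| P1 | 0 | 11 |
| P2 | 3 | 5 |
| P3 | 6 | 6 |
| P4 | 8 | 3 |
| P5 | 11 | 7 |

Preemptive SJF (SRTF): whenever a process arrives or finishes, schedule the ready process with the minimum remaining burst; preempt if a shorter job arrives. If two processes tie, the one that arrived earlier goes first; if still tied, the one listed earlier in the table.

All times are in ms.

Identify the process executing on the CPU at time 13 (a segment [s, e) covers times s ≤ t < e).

P3

Gantt: | P1 0-3 | P2 3-8 | P4 8-11 | P3 11-17 | P5 17-24 | P1 24-32 |
Completion: P1=32  P2=8  P3=17  P4=11  P5=24
Turnaround (C−A): P1=32  P2=5  P3=11  P4=3  P5=13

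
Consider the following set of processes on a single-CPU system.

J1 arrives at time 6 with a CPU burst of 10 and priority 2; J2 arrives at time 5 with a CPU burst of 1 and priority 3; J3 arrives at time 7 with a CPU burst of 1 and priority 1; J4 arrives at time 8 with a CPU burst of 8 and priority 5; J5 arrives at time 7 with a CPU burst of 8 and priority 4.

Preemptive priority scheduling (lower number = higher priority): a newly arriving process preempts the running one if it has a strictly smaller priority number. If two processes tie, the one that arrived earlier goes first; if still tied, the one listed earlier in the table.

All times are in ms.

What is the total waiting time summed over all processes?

Timeline: | idle 0-5 | J2 5-6 | J1 6-7 | J3 7-8 | J1 8-17 | J5 17-25 | J4 25-33 |
Completion: J1=17  J2=6  J3=8  J4=33  J5=25
Turnaround (C−A): J1=11  J2=1  J3=1  J4=25  J5=18
Waiting = turnaround − burst: J1=1, J2=0, J3=0, J4=17, J5=10
Total waiting = 1 + 0 + 0 + 17 + 10 = 28

28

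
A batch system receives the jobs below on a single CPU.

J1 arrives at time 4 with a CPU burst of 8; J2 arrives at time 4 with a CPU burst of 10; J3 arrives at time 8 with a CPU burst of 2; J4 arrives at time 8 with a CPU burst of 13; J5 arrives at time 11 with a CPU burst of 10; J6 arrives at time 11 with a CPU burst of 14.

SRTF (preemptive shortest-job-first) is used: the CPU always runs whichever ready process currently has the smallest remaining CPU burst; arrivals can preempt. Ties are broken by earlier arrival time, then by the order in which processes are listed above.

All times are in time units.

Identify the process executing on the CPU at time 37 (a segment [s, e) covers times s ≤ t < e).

J4

Gantt: | idle 0-4 | J1 4-8 | J3 8-10 | J1 10-14 | J2 14-24 | J5 24-34 | J4 34-47 | J6 47-61 |
Completion: J1=14  J2=24  J3=10  J4=47  J5=34  J6=61
Turnaround (C−A): J1=10  J2=20  J3=2  J4=39  J5=23  J6=50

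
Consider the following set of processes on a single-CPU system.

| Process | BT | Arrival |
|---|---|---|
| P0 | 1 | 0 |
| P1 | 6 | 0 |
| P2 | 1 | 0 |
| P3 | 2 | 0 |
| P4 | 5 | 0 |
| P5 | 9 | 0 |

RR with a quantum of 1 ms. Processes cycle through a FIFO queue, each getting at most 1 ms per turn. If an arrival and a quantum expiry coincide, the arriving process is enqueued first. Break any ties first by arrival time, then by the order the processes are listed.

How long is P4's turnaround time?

18

Schedule: | P0 0-1 | P1 1-2 | P2 2-3 | P3 3-4 | P4 4-5 | P5 5-6 | P1 6-7 | P3 7-8 | P4 8-9 | P5 9-10 | P1 10-11 | P4 11-12 | P5 12-13 | P1 13-14 | P4 14-15 | P5 15-16 | P1 16-17 | P4 17-18 | P5 18-19 | P1 19-20 | P5 20-24 |
Completion: P0=1  P1=20  P2=3  P3=8  P4=18  P5=24
Turnaround (C−A): P0=1  P1=20  P2=3  P3=8  P4=18  P5=24
Turnaround(P4) = completion − arrival = 18 − 0 = 18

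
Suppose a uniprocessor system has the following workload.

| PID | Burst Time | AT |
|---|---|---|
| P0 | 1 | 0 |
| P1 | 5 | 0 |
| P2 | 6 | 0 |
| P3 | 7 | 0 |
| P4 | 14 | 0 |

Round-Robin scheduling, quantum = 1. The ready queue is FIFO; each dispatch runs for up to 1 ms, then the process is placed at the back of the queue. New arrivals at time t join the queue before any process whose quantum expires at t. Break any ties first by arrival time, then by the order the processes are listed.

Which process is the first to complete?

P0

Schedule: | P0 0-1 | P1 1-2 | P2 2-3 | P3 3-4 | P4 4-5 | P1 5-6 | P2 6-7 | P3 7-8 | P4 8-9 | P1 9-10 | P2 10-11 | P3 11-12 | P4 12-13 | P1 13-14 | P2 14-15 | P3 15-16 | P4 16-17 | P1 17-18 | P2 18-19 | P3 19-20 | P4 20-21 | P2 21-22 | P3 22-23 | P4 23-24 | P3 24-25 | P4 25-33 |
Completion: P0=1  P1=18  P2=22  P3=25  P4=33
Turnaround (C−A): P0=1  P1=18  P2=22  P3=25  P4=33
Finish order: P0 → P1 → P2 → P3 → P4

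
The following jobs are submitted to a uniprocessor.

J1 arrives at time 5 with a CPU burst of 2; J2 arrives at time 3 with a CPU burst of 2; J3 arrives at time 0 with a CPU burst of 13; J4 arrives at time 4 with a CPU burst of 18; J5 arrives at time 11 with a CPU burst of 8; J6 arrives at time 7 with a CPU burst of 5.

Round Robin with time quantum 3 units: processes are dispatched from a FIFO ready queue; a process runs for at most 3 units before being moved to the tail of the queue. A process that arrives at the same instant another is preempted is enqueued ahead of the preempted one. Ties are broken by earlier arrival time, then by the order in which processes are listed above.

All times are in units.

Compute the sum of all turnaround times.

Timeline: | J3 0-3 | J2 3-5 | J3 5-8 | J4 8-11 | J1 11-13 | J6 13-16 | J3 16-19 | J5 19-22 | J4 22-25 | J6 25-27 | J3 27-30 | J5 30-33 | J4 33-36 | J3 36-37 | J5 37-39 | J4 39-48 |
Completion: J1=13  J2=5  J3=37  J4=48  J5=39  J6=27
Turnaround (C−A): J1=8  J2=2  J3=37  J4=44  J5=28  J6=20
Turnaround = completion − arrival: J1=8, J2=2, J3=37, J4=44, J5=28, J6=20
Total turnaround = 8 + 2 + 37 + 44 + 28 + 20 = 139

139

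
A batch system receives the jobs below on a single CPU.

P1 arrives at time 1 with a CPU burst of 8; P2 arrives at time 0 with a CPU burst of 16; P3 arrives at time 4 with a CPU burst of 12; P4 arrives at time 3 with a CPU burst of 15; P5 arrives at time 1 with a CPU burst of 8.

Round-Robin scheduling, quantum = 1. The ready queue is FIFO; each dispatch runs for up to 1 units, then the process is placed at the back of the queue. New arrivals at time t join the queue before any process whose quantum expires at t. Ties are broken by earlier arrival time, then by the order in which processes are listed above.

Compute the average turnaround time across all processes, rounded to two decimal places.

46.60

Gantt: | P2 0-1 | P1 1-2 | P5 2-3 | P2 3-4 | P1 4-5 | P4 5-6 | P5 6-7 | P3 7-8 | P2 8-9 | P1 9-10 | P4 10-11 | P5 11-12 | P3 12-13 | P2 13-14 | P1 14-15 | P4 15-16 | P5 16-17 | P3 17-18 | P2 18-19 | P1 19-20 | P4 20-21 | P5 21-22 | P3 22-23 | P2 23-24 | P1 24-25 | P4 25-26 | P5 26-27 | P3 27-28 | P2 28-29 | P1 29-30 | P4 30-31 | P5 31-32 | P3 32-33 | P2 33-34 | P1 34-35 | P4 35-36 | P5 36-37 | P3 37-38 | P2 38-39 | P4 39-40 | P3 40-41 | P2 41-42 | P4 42-43 | P3 43-44 | P2 44-45 | P4 45-46 | P3 46-47 | P2 47-48 | P4 48-49 | P3 49-50 | P2 50-51 | P4 51-52 | P3 52-53 | P2 53-54 | P4 54-55 | P2 55-56 | P4 56-57 | P2 57-58 | P4 58-59 |
Completion: P1=35  P2=58  P3=53  P4=59  P5=37
Turnaround (C−A): P1=34  P2=58  P3=49  P4=56  P5=36
Turnaround times: P1=34, P2=58, P3=49, P4=56, P5=36
Average turnaround = (34+58+49+56+36) / 5 = 233/5 = 46.60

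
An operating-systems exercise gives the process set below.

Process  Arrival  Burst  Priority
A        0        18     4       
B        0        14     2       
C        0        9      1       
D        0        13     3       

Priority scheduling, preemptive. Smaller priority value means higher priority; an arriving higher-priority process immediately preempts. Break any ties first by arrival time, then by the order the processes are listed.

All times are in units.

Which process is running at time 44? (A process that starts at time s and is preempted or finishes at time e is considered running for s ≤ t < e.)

Timeline: | C 0-9 | B 9-23 | D 23-36 | A 36-54 |
Completion: A=54  B=23  C=9  D=36
Turnaround (C−A): A=54  B=23  C=9  D=36

A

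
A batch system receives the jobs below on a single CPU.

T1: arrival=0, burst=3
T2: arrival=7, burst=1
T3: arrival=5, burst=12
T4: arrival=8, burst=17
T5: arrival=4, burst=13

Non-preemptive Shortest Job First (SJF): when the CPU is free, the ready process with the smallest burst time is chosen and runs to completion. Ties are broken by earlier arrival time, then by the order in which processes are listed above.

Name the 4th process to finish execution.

T3

Gantt: | T1 0-3 | idle 3-4 | T5 4-17 | T2 17-18 | T3 18-30 | T4 30-47 |
Completion: T1=3  T2=18  T3=30  T4=47  T5=17
Finish order: T1 → T5 → T2 → T3 → T4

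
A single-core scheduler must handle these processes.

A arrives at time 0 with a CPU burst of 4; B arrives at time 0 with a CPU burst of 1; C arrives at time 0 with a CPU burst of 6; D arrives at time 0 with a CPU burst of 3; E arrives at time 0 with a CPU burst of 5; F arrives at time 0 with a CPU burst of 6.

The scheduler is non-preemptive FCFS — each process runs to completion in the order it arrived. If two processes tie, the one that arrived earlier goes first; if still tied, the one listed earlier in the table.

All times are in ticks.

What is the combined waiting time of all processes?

Timeline: | A 0-4 | B 4-5 | C 5-11 | D 11-14 | E 14-19 | F 19-25 |
Completion: A=4  B=5  C=11  D=14  E=19  F=25
Waiting = turnaround − burst: A=0, B=4, C=5, D=11, E=14, F=19
Total waiting = 0 + 4 + 5 + 11 + 14 + 19 = 53

53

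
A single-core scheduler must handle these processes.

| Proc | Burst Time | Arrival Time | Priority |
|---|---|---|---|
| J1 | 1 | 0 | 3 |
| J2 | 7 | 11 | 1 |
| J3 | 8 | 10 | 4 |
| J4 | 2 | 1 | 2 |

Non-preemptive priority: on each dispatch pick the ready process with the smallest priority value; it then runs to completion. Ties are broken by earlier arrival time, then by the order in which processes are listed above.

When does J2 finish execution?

Schedule: | J1 0-1 | J4 1-3 | idle 3-10 | J3 10-18 | J2 18-25 |
Completion: J1=1  J2=25  J3=18  J4=3

25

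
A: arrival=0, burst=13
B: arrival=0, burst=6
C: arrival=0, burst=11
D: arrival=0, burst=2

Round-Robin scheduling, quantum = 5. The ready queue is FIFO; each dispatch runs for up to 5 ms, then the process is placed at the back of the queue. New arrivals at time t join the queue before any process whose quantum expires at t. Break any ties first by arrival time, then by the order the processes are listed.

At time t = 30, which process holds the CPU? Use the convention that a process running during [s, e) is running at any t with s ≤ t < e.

Gantt: | A 0-5 | B 5-10 | C 10-15 | D 15-17 | A 17-22 | B 22-23 | C 23-28 | A 28-31 | C 31-32 |
Completion: A=31  B=23  C=32  D=17

A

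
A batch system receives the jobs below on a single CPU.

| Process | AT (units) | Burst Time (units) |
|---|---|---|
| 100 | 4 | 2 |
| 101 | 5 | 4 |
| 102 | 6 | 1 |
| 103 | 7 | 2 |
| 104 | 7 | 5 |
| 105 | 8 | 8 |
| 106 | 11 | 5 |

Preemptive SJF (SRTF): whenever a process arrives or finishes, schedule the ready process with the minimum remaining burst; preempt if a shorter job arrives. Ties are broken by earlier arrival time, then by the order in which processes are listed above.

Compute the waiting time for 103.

Schedule: | idle 0-4 | 100 4-6 | 102 6-7 | 103 7-9 | 101 9-13 | 104 13-18 | 106 18-23 | 105 23-31 |
Completion: 100=6  101=13  102=7  103=9  104=18  105=31  106=23
Waiting(103) = turnaround − burst = 2 − 2 = 0

0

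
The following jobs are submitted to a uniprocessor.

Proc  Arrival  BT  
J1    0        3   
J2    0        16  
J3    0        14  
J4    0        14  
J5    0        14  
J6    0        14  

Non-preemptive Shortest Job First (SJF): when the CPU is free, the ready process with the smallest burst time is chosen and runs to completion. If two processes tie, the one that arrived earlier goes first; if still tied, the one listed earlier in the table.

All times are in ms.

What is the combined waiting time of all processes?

155

Gantt: | J1 0-3 | J3 3-17 | J4 17-31 | J5 31-45 | J6 45-59 | J2 59-75 |
Completion: J1=3  J2=75  J3=17  J4=31  J5=45  J6=59
Turnaround (C−A): J1=3  J2=75  J3=17  J4=31  J5=45  J6=59
Waiting = turnaround − burst: J1=0, J2=59, J3=3, J4=17, J5=31, J6=45
Total waiting = 0 + 59 + 3 + 17 + 31 + 45 = 155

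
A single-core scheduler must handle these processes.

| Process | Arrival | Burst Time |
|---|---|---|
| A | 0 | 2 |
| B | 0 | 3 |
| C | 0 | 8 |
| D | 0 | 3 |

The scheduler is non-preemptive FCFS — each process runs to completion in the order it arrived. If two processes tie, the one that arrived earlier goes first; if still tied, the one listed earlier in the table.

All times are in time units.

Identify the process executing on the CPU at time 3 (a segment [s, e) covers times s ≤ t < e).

Timeline: | A 0-2 | B 2-5 | C 5-13 | D 13-16 |
Completion: A=2  B=5  C=13  D=16
Turnaround (C−A): A=2  B=5  C=13  D=16

B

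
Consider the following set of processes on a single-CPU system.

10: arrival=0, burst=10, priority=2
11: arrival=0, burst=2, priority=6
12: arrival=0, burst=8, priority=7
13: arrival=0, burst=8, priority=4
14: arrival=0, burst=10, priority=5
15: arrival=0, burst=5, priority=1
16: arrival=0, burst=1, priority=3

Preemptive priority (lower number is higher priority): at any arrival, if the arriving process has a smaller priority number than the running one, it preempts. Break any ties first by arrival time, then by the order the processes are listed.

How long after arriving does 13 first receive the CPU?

Schedule: | 15 0-5 | 10 5-15 | 16 15-16 | 13 16-24 | 14 24-34 | 11 34-36 | 12 36-44 |
Completion: 10=15  11=36  12=44  13=24  14=34  15=5  16=16
Turnaround (C−A): 10=15  11=36  12=44  13=24  14=34  15=5  16=16
Response(13) = first start − arrival = 16 − 0 = 16

16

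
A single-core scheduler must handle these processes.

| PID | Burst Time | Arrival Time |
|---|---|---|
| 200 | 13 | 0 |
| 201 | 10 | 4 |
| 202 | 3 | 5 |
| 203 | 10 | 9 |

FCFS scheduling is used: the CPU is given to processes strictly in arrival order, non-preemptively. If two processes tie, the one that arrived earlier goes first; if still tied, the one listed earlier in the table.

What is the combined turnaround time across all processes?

80

Timeline: | 200 0-13 | 201 13-23 | 202 23-26 | 203 26-36 |
Completion: 200=13  201=23  202=26  203=36
Turnaround = completion − arrival: 200=13, 201=19, 202=21, 203=27
Total turnaround = 13 + 19 + 21 + 27 = 80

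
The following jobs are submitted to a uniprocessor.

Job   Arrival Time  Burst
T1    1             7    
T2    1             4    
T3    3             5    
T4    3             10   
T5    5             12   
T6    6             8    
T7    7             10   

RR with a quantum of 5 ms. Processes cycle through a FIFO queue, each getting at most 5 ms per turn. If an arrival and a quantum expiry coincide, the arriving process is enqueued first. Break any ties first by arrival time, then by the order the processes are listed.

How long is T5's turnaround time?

52

Gantt: | idle 0-1 | T1 1-6 | T2 6-10 | T3 10-15 | T4 15-20 | T5 20-25 | T6 25-30 | T1 30-32 | T7 32-37 | T4 37-42 | T5 42-47 | T6 47-50 | T7 50-55 | T5 55-57 |
Completion: T1=32  T2=10  T3=15  T4=42  T5=57  T6=50  T7=55
Turnaround (C−A): T1=31  T2=9  T3=12  T4=39  T5=52  T6=44  T7=48
Turnaround(T5) = completion − arrival = 57 − 5 = 52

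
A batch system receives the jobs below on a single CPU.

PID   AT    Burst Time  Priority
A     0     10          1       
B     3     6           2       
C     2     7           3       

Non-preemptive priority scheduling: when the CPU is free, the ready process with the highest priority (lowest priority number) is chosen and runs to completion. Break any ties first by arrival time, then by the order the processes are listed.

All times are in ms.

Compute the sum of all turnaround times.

Schedule: | A 0-10 | B 10-16 | C 16-23 |
Completion: A=10  B=16  C=23
Turnaround (C−A): A=10  B=13  C=21
Turnaround = completion − arrival: A=10, B=13, C=21
Total turnaround = 10 + 13 + 21 = 44

44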